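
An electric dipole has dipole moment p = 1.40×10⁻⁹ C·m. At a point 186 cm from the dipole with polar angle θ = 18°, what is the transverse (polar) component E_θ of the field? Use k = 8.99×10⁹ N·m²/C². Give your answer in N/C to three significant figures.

E_θ ≈ 0.604 N/C

For a dipole, E_θ = (kp sinθ)/r³.
kp/r³ = (8.99×10⁹)(1.40×10⁻⁹)/(1.86)³ = 1.956 N/C.
E_θ = 1.956·sin18° = 0.6044 N/C.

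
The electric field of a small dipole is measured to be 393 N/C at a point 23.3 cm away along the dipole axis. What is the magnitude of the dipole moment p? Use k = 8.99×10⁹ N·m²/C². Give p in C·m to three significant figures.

p ≈ 2.76×10⁻¹⁰ C·m

On axis E = 2kp/r³, so p = Er³/(2k).
p = (393)·(0.233)³ / (2·8.99×10⁹) = 2.765×10⁻¹⁰ C·m.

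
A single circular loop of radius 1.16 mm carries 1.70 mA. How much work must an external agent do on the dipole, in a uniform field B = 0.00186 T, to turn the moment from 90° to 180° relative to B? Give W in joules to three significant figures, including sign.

Magnetic moment m = IA = Iπa² = (0.00170)·π·(0.00116)² = 7.186×10⁻⁹ A·m².
W_ext = ΔU = −mB cosθ₂ + mB cosθ₁ = mB(cosθ₁ − cosθ₂).
W = (7.186×10⁻⁹)(0.00186)·(cos90° − cos180°) = (1.337×10⁻¹¹)·(+1.0000) = 1.337×10⁻¹¹ J.

W ≈ 1.34×10⁻¹¹ J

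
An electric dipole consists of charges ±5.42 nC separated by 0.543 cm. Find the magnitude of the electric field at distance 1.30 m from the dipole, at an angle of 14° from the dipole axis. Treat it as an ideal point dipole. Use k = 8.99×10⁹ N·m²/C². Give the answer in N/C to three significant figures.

E ≈ 0.236 N/C

Dipole moment p = qd = (5.42×10⁻⁹ C)(0.00543 m) = 2.943×10⁻¹¹ C·m.
At angle θ the dipole field magnitude is E = (kp/r³)·√(1 + 3cos²θ).
kp/r³ = (8.99×10⁹)(2.943×10⁻¹¹) / (1.30)³ = 0.1204 N/C.
√(1 + 3cos²14°) = √(1 + 3·0.9415) = √3.8244 ≈ 1.9556.
E ≈ 0.1204 × 1.956 = 0.2355 N/C.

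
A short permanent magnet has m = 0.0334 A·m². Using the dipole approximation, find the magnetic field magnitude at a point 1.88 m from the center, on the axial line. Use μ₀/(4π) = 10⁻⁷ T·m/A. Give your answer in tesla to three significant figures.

B ≈ 1.01×10⁻⁹ T

On axis B = (μ₀/4π)·2m/r³.
B = 2·(10⁻⁷)·(0.0334) / (1.88)³ = 1.005×10⁻⁹ T.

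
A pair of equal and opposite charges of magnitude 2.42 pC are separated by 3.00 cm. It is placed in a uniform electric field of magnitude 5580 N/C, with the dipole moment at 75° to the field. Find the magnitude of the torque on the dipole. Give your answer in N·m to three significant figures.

Dipole moment p = qd = (2.42×10⁻¹² C)(0.0300 m) = 7.26×10⁻¹⁴ C·m.
Torque on an electric dipole: τ = pE sinθ.
τ = (7.26×10⁻¹⁴)(5580)·sin75° = 3.913×10⁻¹⁰ N·m.

τ ≈ 3.91×10⁻¹⁰ N·m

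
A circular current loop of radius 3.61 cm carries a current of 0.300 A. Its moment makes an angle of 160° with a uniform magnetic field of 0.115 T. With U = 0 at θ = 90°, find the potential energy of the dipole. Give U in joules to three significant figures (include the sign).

U ≈ 1.33×10⁻⁴ J

Magnetic moment m = IA = Iπa² = (0.300)·π·(0.0361)² = 0.001228 A·m².
U = −m·B = −mB cosθ.
U = −(0.001228)(0.115)·cos160° = 1.327×10⁻⁴ J.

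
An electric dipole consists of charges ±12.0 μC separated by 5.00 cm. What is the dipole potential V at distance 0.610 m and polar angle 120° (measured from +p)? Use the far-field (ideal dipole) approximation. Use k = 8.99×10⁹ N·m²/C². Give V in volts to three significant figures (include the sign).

Dipole moment p = qd = (1.20×10⁻⁵ C)(0.0500 m) = 6.00×10⁻⁷ C·m.
The dipole potential is V = kp cosθ / r².
V = (8.99×10⁹)(6.00×10⁻⁷)·cos120° / (0.610)² = -7248 V.

V ≈ -7250 V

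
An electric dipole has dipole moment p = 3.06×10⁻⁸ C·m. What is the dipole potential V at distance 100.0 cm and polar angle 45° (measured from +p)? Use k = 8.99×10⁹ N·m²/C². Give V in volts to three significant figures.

V ≈ 195 V

The dipole potential is V = kp cosθ / r².
V = (8.99×10⁹)(3.06×10⁻⁸)·cos45° / (1.00)² = 194.5 V.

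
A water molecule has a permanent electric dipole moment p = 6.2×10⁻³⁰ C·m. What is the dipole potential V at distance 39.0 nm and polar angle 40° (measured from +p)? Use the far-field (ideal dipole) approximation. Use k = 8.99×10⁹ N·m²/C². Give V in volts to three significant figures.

V ≈ 2.81×10⁻⁵ V

The dipole potential is V = kp cosθ / r².
V = (8.99×10⁹)(6.20×10⁻³⁰)·cos40° / (3.90×10⁻⁸)² = 2.807×10⁻⁵ V.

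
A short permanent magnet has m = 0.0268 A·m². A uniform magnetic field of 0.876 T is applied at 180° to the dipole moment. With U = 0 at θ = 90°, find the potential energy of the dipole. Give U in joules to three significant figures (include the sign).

U = −m·B = −mB cosθ.
U = −(0.0268)(0.876)·cos180° = 0.02348 J.

U ≈ 0.0235 J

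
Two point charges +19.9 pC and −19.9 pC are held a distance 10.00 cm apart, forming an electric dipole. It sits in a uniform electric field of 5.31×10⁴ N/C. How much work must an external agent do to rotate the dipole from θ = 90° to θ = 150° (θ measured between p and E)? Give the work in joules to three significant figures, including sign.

W ≈ 9.15×10⁻⁸ J

Dipole moment p = qd = (1.99×10⁻¹¹ C)(0.100 m) = 1.99×10⁻¹² C·m.
W_ext = ΔU = U(θ₂) − U(θ₁) = −pE cosθ₂ − (−pE cosθ₁) = pE(cosθ₁ − cosθ₂).
W = (1.99×10⁻¹²)(5.31×10⁴)·(cos90° − cos150°) = (1.057×10⁻⁷)·(+0.8660) = 9.151×10⁻⁸ J.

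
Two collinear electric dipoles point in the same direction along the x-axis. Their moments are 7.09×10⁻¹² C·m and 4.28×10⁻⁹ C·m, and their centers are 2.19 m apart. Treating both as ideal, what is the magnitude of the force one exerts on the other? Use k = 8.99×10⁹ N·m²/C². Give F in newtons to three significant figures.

F ≈ 7.12×10⁻¹¹ N

On-axis field of dipole 1 at distance r: E = 2kp₁/r³. Force on dipole 2 is F = p₂·dE/dr (gradient along axis).
dE/dr = −6kp₁/r⁴, so |F| = 6kp₁p₂/r⁴ (attractive for aligned moments).
F = 6(8.99×10⁹)(7.09×10⁻¹²)(4.28×10⁻⁹)/(2.19)⁴ = 7.116×10⁻¹¹ N.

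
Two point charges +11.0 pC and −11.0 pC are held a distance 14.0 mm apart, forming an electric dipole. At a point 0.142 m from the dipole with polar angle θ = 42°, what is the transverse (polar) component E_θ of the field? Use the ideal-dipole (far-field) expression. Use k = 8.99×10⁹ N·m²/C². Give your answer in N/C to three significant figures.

E_θ ≈ 0.324 N/C

Dipole moment p = qd = (1.10×10⁻¹¹ C)(0.0140 m) = 1.54×10⁻¹³ C·m.
For a dipole, E_θ = (kp sinθ)/r³.
kp/r³ = (8.99×10⁹)(1.54×10⁻¹³)/(0.142)³ = 0.4835 N/C.
E_θ = 0.4835·sin42° = 0.3235 N/C.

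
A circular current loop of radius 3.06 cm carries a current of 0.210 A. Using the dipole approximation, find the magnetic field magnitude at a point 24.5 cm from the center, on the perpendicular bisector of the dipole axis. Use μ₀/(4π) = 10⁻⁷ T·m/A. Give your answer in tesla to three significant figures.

B ≈ 4.20×10⁻⁹ T

Magnetic moment m = IA = Iπa² = (0.210)·π·(0.0306)² = 6.177×10⁻⁴ A·m².
In the equatorial plane B = (μ₀/4π)·m/r³ (half the axial value).
B = (10⁻⁷)·(6.177×10⁻⁴) / (0.245)³ = 4.200×10⁻⁹ T.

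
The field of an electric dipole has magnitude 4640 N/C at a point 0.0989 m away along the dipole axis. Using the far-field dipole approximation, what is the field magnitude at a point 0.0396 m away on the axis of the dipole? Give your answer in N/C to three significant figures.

Dipole fields scale as 1/r³ in the far field; the geometry is the same at both points.
E₂ = E₁ · (r₁/r₂)³ = 4640 · (0.0989/0.0396)³.
(r₁/r₂)³ = (2.497)³ = 15.58.
E₂ ≈ 7.228×10⁴ N/C.

E ≈ 7.23×10⁴ N/C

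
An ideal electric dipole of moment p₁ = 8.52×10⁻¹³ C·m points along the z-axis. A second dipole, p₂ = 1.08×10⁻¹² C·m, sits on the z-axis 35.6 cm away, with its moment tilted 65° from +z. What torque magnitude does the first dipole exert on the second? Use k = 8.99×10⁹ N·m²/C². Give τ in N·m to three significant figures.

The second dipole sits on the axis of the first, so the field there is axial: E₁ = 2kp₁/r³ along +z.
E₁ = 2(8.99×10⁹)(8.52×10⁻¹³)/(0.356)³ = 0.3395 N/C.
Torque on the second dipole: τ = p₂ E₁ sinθ.
τ = (1.08×10⁻¹²)(0.3395)·sin65° = 3.323×10⁻¹³ N·m.

τ ≈ 3.32×10⁻¹³ N·m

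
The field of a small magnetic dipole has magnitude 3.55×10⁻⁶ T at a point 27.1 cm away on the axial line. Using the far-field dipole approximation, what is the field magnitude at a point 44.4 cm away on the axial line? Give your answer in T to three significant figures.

B ≈ 8.07×10⁻⁷ T

Dipole fields scale as 1/r³ in the far field; the geometry is the same at both points.
B₂ = B₁ · (r₁/r₂)³ = 3.55×10⁻⁶ · (27.1/44.4)³.
(r₁/r₂)³ = (0.6104)³ = 0.2274.
B₂ ≈ 8.072×10⁻⁷ T.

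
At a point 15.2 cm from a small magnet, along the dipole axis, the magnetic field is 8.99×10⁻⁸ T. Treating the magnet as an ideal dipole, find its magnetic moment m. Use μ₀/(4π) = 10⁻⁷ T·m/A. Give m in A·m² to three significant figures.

m ≈ 0.00158 A·m²

On axis B = (μ₀/4π)·2m/r³, so m = Br³·4π/(μ₀·2).
m = (8.99×10⁻⁸)·(0.152)³ / (2·10⁻⁷) = 0.001579 A·m².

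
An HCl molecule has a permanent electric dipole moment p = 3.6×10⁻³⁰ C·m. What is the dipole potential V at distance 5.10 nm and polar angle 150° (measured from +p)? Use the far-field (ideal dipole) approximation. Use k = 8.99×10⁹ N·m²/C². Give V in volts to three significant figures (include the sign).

The dipole potential is V = kp cosθ / r².
V = (8.99×10⁹)(3.60×10⁻³⁰)·cos150° / (5.10×10⁻⁹)² = -0.001078 V.

V ≈ -0.00108 V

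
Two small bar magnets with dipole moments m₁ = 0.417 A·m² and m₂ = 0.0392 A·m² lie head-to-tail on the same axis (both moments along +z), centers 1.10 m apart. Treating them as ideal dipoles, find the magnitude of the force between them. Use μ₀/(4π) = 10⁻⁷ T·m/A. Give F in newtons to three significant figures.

On-axis B of dipole 1: B = (μ₀/4π)·2m₁/r³. Force on dipole 2: F = m₂·dB/dr.
dB/dr = −(μ₀/4π)·6m₁/r⁴, so |F| = (μ₀/4π)·6m₁m₂/r⁴.
F = 6(10⁻⁷)(0.417)(0.0392)/(1.10)⁴ = 6.699×10⁻⁹ N.

F ≈ 6.70×10⁻⁹ N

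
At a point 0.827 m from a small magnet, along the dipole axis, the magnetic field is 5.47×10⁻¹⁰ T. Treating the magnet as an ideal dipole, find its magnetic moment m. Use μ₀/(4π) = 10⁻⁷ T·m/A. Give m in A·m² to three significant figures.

On axis B = (μ₀/4π)·2m/r³, so m = Br³·4π/(μ₀·2).
m = (5.47×10⁻¹⁰)·(0.827)³ / (2·10⁻⁷) = 0.001547 A·m².

m ≈ 0.00155 A·m²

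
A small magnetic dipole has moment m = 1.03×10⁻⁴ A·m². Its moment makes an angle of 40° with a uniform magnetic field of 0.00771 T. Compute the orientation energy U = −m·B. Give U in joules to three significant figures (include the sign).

U = −m·B = −mB cosθ.
U = −(1.03×10⁻⁴)(0.00771)·cos40° = -6.083×10⁻⁷ J.

U ≈ -6.08×10⁻⁷ J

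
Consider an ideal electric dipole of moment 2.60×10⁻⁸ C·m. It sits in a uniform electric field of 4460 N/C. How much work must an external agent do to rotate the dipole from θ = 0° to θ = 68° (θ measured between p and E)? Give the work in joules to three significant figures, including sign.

W ≈ 7.25×10⁻⁵ J

W_ext = ΔU = U(θ₂) − U(θ₁) = −pE cosθ₂ − (−pE cosθ₁) = pE(cosθ₁ − cosθ₂).
W = (2.60×10⁻⁸)(4460)·(cos0° − cos68°) = (1.160×10⁻⁴)·(+0.6254) = 7.252×10⁻⁵ J.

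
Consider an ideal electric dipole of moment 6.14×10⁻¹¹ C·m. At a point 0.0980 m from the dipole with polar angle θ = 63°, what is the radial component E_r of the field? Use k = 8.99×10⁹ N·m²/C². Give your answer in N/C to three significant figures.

E_r ≈ 533 N/C

For a dipole, E_r = (2kp cosθ)/r³.
kp/r³ = (8.99×10⁹)(6.14×10⁻¹¹)/(0.0980)³ = 586.5 N/C.
E_r = 2·586.5·cos63° = 532.5 N/C.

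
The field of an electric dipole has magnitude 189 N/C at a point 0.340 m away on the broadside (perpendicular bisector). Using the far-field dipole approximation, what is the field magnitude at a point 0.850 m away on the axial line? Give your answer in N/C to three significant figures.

E ≈ 24.2 N/C

Dipole fields scale as 1/r³ in the far field.
The axial field is twice the equatorial field at the same r, so the geometry factor is 2/1.
E₂ = E₁ · (2/1) · (r₁/r₂)³ = 189 · 2 · (0.340/0.850)³.
(r₁/r₂)³ = (0.4)³ = 0.064.
E₂ ≈ 24.19 N/C.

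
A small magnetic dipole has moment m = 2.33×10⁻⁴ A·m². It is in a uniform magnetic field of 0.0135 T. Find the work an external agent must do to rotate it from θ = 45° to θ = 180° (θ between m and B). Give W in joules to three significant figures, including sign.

W_ext = ΔU = −mB cosθ₂ + mB cosθ₁ = mB(cosθ₁ − cosθ₂).
W = (2.33×10⁻⁴)(0.0135)·(cos45° − cos180°) = (3.146×10⁻⁶)·(+1.7071) = 5.370×10⁻⁶ J.

W ≈ 5.37×10⁻⁶ J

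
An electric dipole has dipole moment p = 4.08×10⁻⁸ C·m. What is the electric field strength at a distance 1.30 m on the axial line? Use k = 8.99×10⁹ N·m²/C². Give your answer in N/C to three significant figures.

E ≈ 334 N/C

On the dipole axis E = 2kp/r³.
E = 2·(8.99×10⁹)(4.08×10⁻⁸) / (1.30)³ = 333.9 N/C.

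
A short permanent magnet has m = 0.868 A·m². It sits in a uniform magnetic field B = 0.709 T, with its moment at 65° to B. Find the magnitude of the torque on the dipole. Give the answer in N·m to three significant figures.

Torque on a magnetic dipole: τ = mB sinθ.
τ = (0.868)(0.709)·sin65° = 0.5578 N·m.

τ ≈ 0.558 N·m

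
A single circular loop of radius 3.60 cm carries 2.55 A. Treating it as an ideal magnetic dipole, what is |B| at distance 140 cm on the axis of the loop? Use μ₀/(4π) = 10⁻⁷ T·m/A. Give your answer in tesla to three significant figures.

Magnetic moment m = IA = Iπa² = (2.55)·π·(0.0360)² = 0.01038 A·m².
On axis B = (μ₀/4π)·2m/r³.
B = 2·(10⁻⁷)·(0.01038) / (1.40)³ = 7.566×10⁻¹⁰ T.

B ≈ 7.57×10⁻¹⁰ T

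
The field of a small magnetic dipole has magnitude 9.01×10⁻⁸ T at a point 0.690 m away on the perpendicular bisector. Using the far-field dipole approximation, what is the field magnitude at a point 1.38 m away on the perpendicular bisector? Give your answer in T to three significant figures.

B ≈ 1.13×10⁻⁸ T

Dipole fields scale as 1/r³ in the far field; the geometry is the same at both points.
B₂ = B₁ · (r₁/r₂)³ = 9.01×10⁻⁸ · (0.690/1.38)³.
(r₁/r₂)³ = (0.5)³ = 0.125.
B₂ ≈ 1.126×10⁻⁸ T.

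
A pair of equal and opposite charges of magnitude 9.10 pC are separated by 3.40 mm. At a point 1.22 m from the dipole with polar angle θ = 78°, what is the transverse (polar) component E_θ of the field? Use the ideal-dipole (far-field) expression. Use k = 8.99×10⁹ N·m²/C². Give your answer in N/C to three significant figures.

Dipole moment p = qd = (9.10×10⁻¹² C)(0.00340 m) = 3.094×10⁻¹⁴ C·m.
For a dipole, E_θ = (kp sinθ)/r³.
kp/r³ = (8.99×10⁹)(3.094×10⁻¹⁴)/(1.22)³ = 1.532×10⁻⁴ N/C.
E_θ = 1.532×10⁻⁴·sin78° = 1.498×10⁻⁴ N/C.

E_θ ≈ 1.50×10⁻⁴ N/C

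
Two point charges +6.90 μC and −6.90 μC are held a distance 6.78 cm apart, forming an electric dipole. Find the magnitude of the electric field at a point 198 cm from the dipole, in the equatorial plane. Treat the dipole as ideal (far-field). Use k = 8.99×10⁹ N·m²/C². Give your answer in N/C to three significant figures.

E ≈ 542 N/C

Dipole moment p = qd = (6.90×10⁻⁶ C)(0.0678 m) = 4.678×10⁻⁷ C·m.
On the perpendicular bisector E = kp/r³ (half the axial value at the same distance).
E = (8.99×10⁹)(4.678×10⁻⁷) / (1.98)³ = 541.8 N/C.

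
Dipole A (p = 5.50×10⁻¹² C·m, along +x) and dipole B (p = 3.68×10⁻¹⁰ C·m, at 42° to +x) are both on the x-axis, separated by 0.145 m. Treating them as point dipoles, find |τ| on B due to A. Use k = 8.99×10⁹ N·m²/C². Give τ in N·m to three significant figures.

The second dipole sits on the axis of the first, so the field there is axial: E₁ = 2kp₁/r³ along +x.
E₁ = 2(8.99×10⁹)(5.50×10⁻¹²)/(0.145)³ = 32.44 N/C.
Torque on the second dipole: τ = p₂ E₁ sinθ.
τ = (3.68×10⁻¹⁰)(32.44)·sin42° = 7.987×10⁻⁹ N·m.

τ ≈ 7.99×10⁻⁹ N·m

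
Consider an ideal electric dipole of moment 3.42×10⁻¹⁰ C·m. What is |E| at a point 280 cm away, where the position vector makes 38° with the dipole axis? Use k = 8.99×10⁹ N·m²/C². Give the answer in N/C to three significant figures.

E ≈ 0.237 N/C

At angle θ the dipole field magnitude is E = (kp/r³)·√(1 + 3cos²θ).
kp/r³ = (8.99×10⁹)(3.42×10⁻¹⁰) / (2.80)³ = 0.1401 N/C.
√(1 + 3cos²38°) = √(1 + 3·0.6210) = √2.8629 ≈ 1.6920.
E ≈ 0.1401 × 1.692 = 0.2370 N/C.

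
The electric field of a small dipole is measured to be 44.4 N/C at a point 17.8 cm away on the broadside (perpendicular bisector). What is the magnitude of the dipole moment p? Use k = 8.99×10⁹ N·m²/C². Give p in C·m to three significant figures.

p ≈ 2.79×10⁻¹¹ C·m

In the equatorial plane E = kp/r³, so p = Er³/(k).
p = (44.4)·(0.178)³ / (8.99×10⁹) = 2.785×10⁻¹¹ C·m.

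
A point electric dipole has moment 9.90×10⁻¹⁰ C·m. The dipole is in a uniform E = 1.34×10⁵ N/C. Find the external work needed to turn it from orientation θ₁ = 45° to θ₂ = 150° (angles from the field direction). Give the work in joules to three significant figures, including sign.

W ≈ 2.09×10⁻⁴ J

W_ext = ΔU = U(θ₂) − U(θ₁) = −pE cosθ₂ − (−pE cosθ₁) = pE(cosθ₁ − cosθ₂).
W = (9.90×10⁻¹⁰)(1.34×10⁵)·(cos45° − cos150°) = (1.327×10⁻⁴)·(+1.5731) = 2.087×10⁻⁴ J.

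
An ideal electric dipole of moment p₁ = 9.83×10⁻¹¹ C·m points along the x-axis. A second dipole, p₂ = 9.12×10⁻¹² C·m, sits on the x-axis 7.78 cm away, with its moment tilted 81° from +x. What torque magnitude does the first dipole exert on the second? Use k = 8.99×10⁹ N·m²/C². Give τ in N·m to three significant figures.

The second dipole sits on the axis of the first, so the field there is axial: E₁ = 2kp₁/r³ along +x.
E₁ = 2(8.99×10⁹)(9.83×10⁻¹¹)/(0.0778)³ = 3753 N/C.
Torque on the second dipole: τ = p₂ E₁ sinθ.
τ = (9.12×10⁻¹²)(3753)·sin81° = 3.381×10⁻⁸ N·m.

τ ≈ 3.38×10⁻⁸ N·m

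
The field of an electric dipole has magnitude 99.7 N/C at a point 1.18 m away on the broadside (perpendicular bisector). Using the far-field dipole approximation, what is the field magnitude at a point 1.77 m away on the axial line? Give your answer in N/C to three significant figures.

Dipole fields scale as 1/r³ in the far field.
The axial field is twice the equatorial field at the same r, so the geometry factor is 2/1.
E₂ = E₁ · (2/1) · (r₁/r₂)³ = 99.7 · 2 · (1.18/1.77)³.
(r₁/r₂)³ = (0.6667)³ = 0.2963.
E₂ ≈ 59.08 N/C.

E ≈ 59.1 N/C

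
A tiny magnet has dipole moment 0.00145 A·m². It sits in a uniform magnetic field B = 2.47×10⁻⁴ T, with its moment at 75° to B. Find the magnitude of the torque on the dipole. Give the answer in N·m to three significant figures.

Torque on a magnetic dipole: τ = mB sinθ.
τ = (0.00145)(2.47×10⁻⁴)·sin75° = 3.459×10⁻⁷ N·m.

τ ≈ 3.46×10⁻⁷ N·m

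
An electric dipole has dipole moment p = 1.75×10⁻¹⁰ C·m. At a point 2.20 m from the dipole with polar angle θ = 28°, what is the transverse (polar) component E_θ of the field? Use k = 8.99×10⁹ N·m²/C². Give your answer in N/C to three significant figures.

E_θ ≈ 0.0694 N/C

For a dipole, E_θ = (kp sinθ)/r³.
kp/r³ = (8.99×10⁹)(1.75×10⁻¹⁰)/(2.20)³ = 0.1478 N/C.
E_θ = 0.1478·sin28° = 0.06936 N/C.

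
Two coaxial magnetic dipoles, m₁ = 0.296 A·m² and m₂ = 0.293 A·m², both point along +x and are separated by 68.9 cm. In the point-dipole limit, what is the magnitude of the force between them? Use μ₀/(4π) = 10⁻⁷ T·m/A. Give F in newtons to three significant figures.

On-axis B of dipole 1: B = (μ₀/4π)·2m₁/r³. Force on dipole 2: F = m₂·dB/dr.
dB/dr = −(μ₀/4π)·6m₁/r⁴, so |F| = (μ₀/4π)·6m₁m₂/r⁴.
F = 6(10⁻⁷)(0.296)(0.293)/(0.689)⁴ = 2.309×10⁻⁷ N.

F ≈ 2.31×10⁻⁷ N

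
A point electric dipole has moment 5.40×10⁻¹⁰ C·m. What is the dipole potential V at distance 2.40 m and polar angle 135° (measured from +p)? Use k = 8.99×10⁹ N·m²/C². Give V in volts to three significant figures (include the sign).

V ≈ -0.596 V

The dipole potential is V = kp cosθ / r².
V = (8.99×10⁹)(5.40×10⁻¹⁰)·cos135° / (2.40)² = -0.5960 V.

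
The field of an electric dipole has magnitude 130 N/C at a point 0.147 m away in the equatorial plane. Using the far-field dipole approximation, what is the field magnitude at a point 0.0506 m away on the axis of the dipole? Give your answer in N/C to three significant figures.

Dipole fields scale as 1/r³ in the far field.
The axial field is twice the equatorial field at the same r, so the geometry factor is 2/1.
E₂ = E₁ · (2/1) · (r₁/r₂)³ = 130 · 2 · (0.147/0.0506)³.
(r₁/r₂)³ = (2.905)³ = 24.52.
E₂ ≈ 6375 N/C.

E ≈ 6370 N/C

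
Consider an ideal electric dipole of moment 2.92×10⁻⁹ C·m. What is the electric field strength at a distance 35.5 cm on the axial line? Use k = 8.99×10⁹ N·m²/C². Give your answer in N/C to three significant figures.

On the dipole axis E = 2kp/r³.
E = 2·(8.99×10⁹)(2.92×10⁻⁹) / (0.355)³ = 1174 N/C.

E ≈ 1170 N/C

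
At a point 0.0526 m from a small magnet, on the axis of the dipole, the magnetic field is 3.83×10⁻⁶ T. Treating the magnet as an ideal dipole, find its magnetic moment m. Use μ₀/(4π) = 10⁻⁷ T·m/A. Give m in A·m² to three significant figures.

m ≈ 0.00279 A·m²

On axis B = (μ₀/4π)·2m/r³, so m = Br³·4π/(μ₀·2).
m = (3.83×10⁻⁶)·(0.0526)³ / (2·10⁻⁷) = 0.002787 A·m².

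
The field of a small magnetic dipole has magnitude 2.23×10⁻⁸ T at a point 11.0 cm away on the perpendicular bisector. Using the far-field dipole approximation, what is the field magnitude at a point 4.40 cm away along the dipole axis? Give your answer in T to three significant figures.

Dipole fields scale as 1/r³ in the far field.
The axial field is twice the equatorial field at the same r, so the geometry factor is 2/1.
B₂ = B₁ · (2/1) · (r₁/r₂)³ = 2.23×10⁻⁸ · 2 · (11.0/4.40)³.
(r₁/r₂)³ = (2.5)³ = 15.62.
B₂ ≈ 6.969×10⁻⁷ T.

B ≈ 6.97×10⁻⁷ T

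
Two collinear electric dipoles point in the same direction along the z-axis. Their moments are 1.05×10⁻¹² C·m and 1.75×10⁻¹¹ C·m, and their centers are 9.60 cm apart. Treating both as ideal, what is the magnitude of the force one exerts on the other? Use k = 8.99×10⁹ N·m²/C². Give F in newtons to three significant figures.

F ≈ 1.17×10⁻⁸ N

On-axis field of dipole 1 at distance r: E = 2kp₁/r³. Force on dipole 2 is F = p₂·dE/dr (gradient along axis).
dE/dr = −6kp₁/r⁴, so |F| = 6kp₁p₂/r⁴ (attractive for aligned moments).
F = 6(8.99×10⁹)(1.05×10⁻¹²)(1.75×10⁻¹¹)/(0.0960)⁴ = 1.167×10⁻⁸ N.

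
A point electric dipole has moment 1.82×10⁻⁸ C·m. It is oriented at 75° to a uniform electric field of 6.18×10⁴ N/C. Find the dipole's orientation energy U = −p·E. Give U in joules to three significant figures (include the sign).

U = −p·E = −pE cosθ.
U = −(1.82×10⁻⁸)(6.18×10⁴)·cos75° = -2.911×10⁻⁴ J.

U ≈ -2.91×10⁻⁴ J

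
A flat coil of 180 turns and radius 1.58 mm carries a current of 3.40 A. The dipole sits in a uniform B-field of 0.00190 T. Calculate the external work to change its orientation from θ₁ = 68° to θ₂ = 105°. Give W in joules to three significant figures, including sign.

m = NIA = NIπa² = 180·(3.40)·π·(0.00158)² = 0.00480 A·m².
W_ext = ΔU = −mB cosθ₂ + mB cosθ₁ = mB(cosθ₁ − cosθ₂).
W = (0.00480)(0.00190)·(cos68° − cos105°) = (9.120×10⁻⁶)·(+0.6334) = 5.777×10⁻⁶ J.

W ≈ 5.78×10⁻⁶ J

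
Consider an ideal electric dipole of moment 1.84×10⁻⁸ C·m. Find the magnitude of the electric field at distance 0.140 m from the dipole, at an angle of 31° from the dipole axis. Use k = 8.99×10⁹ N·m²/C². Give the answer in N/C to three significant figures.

E ≈ 1.08×10⁵ N/C

At angle θ the dipole field magnitude is E = (kp/r³)·√(1 + 3cos²θ).
kp/r³ = (8.99×10⁹)(1.84×10⁻⁸) / (0.140)³ = 6.028×10⁴ N/C.
√(1 + 3cos²31°) = √(1 + 3·0.7347) = √3.2042 ≈ 1.7900.
E ≈ 6.028×10⁴ × 1.790 = 1.079×10⁵ N/C.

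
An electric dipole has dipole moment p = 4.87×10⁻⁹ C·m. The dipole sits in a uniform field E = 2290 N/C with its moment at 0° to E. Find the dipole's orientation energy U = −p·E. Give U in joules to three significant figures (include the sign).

U ≈ -1.12×10⁻⁵ J

U = −p·E = −pE cosθ.
U = −(4.87×10⁻⁹)(2290)·cos0° = -1.115×10⁻⁵ J.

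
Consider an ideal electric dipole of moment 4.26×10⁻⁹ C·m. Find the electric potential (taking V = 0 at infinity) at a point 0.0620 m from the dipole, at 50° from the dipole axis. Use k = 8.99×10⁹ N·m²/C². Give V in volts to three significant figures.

V ≈ 6400 V

The dipole potential is V = kp cosθ / r².
V = (8.99×10⁹)(4.26×10⁻⁹)·cos50° / (0.0620)² = 6404 V.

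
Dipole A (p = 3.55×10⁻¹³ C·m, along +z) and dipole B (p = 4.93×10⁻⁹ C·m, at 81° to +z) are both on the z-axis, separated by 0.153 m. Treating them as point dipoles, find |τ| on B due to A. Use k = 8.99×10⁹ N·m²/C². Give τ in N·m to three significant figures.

The second dipole sits on the axis of the first, so the field there is axial: E₁ = 2kp₁/r³ along +z.
E₁ = 2(8.99×10⁹)(3.55×10⁻¹³)/(0.153)³ = 1.782 N/C.
Torque on the second dipole: τ = p₂ E₁ sinθ.
τ = (4.93×10⁻⁹)(1.782)·sin81° = 8.678×10⁻⁹ N·m.

τ ≈ 8.68×10⁻⁹ N·m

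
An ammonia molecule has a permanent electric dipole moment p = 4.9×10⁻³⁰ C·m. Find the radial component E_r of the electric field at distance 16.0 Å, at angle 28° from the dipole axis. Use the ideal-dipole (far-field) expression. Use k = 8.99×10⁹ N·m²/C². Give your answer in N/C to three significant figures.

E_r ≈ 1.90×10⁷ N/C

For a dipole, E_r = (2kp cosθ)/r³.
kp/r³ = (8.99×10⁹)(4.90×10⁻³⁰)/(1.60×10⁻⁹)³ = 1.075×10⁷ N/C.
E_r = 2·1.075×10⁷·cos28° = 1.899×10⁷ N/C.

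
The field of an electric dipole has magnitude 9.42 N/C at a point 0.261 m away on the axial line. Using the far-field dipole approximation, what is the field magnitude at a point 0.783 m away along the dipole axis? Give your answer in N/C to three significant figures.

Dipole fields scale as 1/r³ in the far field; the geometry is the same at both points.
E₂ = E₁ · (r₁/r₂)³ = 9.42 · (0.261/0.783)³.
(r₁/r₂)³ = (0.3333)³ = 0.03704.
E₂ ≈ 0.3489 N/C.

E ≈ 0.349 N/C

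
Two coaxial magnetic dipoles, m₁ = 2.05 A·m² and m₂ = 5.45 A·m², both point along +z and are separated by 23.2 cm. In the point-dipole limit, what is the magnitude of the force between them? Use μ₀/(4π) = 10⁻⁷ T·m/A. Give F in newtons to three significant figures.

On-axis B of dipole 1: B = (μ₀/4π)·2m₁/r³. Force on dipole 2: F = m₂·dB/dr.
dB/dr = −(μ₀/4π)·6m₁/r⁴, so |F| = (μ₀/4π)·6m₁m₂/r⁴.
F = 6(10⁻⁷)(2.05)(5.45)/(0.232)⁴ = 0.002314 N.

F ≈ 0.00231 N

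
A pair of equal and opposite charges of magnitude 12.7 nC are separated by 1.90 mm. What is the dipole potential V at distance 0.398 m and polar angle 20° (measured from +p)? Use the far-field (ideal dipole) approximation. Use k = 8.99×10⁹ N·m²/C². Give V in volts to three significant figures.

V ≈ 1.29 V

Dipole moment p = qd = (1.27×10⁻⁸ C)(0.00190 m) = 2.413×10⁻¹¹ C·m.
The dipole potential is V = kp cosθ / r².
V = (8.99×10⁹)(2.413×10⁻¹¹)·cos20° / (0.398)² = 1.287 V.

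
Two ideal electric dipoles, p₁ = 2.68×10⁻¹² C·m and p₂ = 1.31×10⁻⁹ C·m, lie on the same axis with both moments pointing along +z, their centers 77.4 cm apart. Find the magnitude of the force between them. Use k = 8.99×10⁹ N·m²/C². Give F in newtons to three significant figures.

On-axis field of dipole 1 at distance r: E = 2kp₁/r³. Force on dipole 2 is F = p₂·dE/dr (gradient along axis).
dE/dr = −6kp₁/r⁴, so |F| = 6kp₁p₂/r⁴ (attractive for aligned moments).
F = 6(8.99×10⁹)(2.68×10⁻¹²)(1.31×10⁻⁹)/(0.774)⁴ = 5.277×10⁻¹⁰ N.

F ≈ 5.28×10⁻¹⁰ N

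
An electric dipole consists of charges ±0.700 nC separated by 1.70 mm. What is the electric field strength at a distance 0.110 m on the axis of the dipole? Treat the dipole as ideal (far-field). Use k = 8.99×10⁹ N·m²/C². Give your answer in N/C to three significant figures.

E ≈ 16.1 N/C

Dipole moment p = qd = (7.00×10⁻¹⁰ C)(0.00170 m) = 1.19×10⁻¹² C·m.
On the dipole axis E = 2kp/r³.
E = 2·(8.99×10⁹)(1.19×10⁻¹²) / (0.110)³ = 16.08 N/C.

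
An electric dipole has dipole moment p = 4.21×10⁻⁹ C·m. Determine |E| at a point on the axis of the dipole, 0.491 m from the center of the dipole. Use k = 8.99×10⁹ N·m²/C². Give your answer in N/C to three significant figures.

On the dipole axis E = 2kp/r³.
E = 2·(8.99×10⁹)(4.21×10⁻⁹) / (0.491)³ = 639.5 N/C.

E ≈ 639 N/C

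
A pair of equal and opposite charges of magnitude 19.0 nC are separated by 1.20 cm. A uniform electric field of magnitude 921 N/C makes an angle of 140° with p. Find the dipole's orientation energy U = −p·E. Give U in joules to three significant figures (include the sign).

U ≈ 1.61×10⁻⁷ J

Dipole moment p = qd = (1.90×10⁻⁸ C)(0.0120 m) = 2.28×10⁻¹⁰ C·m.
U = −p·E = −pE cosθ.
U = −(2.28×10⁻¹⁰)(921)·cos140° = 1.609×10⁻⁷ J.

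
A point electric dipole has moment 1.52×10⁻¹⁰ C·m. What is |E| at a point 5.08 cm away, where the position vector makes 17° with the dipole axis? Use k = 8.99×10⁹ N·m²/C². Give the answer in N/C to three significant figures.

E ≈ 2.02×10⁴ N/C

At angle θ the dipole field magnitude is E = (kp/r³)·√(1 + 3cos²θ).
kp/r³ = (8.99×10⁹)(1.52×10⁻¹⁰) / (0.0508)³ = 1.042×10⁴ N/C.
√(1 + 3cos²17°) = √(1 + 3·0.9145) = √3.7436 ≈ 1.9348.
E ≈ 1.042×10⁴ × 1.935 = 2.017×10⁴ N/C.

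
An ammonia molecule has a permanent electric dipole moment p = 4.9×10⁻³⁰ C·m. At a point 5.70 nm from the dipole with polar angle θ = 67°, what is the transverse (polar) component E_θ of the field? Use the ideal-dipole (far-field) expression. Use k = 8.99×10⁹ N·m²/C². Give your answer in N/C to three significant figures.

For a dipole, E_θ = (kp sinθ)/r³.
kp/r³ = (8.99×10⁹)(4.90×10⁻³⁰)/(5.70×10⁻⁹)³ = 2.379×10⁵ N/C.
E_θ = 2.379×10⁵·sin67° = 2.190×10⁵ N/C.

E_θ ≈ 2.19×10⁵ N/C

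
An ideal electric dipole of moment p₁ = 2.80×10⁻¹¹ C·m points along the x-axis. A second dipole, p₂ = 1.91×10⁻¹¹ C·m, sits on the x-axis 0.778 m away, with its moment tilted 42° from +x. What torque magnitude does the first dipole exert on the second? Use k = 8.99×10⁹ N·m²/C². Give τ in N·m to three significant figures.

τ ≈ 1.37×10⁻¹¹ N·m

The second dipole sits on the axis of the first, so the field there is axial: E₁ = 2kp₁/r³ along +x.
E₁ = 2(8.99×10⁹)(2.80×10⁻¹¹)/(0.778)³ = 1.069 N/C.
Torque on the second dipole: τ = p₂ E₁ sinθ.
τ = (1.91×10⁻¹¹)(1.069)·sin42° = 1.366×10⁻¹¹ N·m.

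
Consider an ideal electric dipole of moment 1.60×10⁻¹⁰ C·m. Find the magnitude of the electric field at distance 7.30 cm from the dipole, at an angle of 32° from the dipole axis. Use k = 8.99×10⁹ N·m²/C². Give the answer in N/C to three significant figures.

E ≈ 6570 N/C

At angle θ the dipole field magnitude is E = (kp/r³)·√(1 + 3cos²θ).
kp/r³ = (8.99×10⁹)(1.60×10⁻¹⁰) / (0.0730)³ = 3698 N/C.
√(1 + 3cos²32°) = √(1 + 3·0.7192) = √3.1576 ≈ 1.7770.
E ≈ 3698 × 1.777 = 6570 N/C.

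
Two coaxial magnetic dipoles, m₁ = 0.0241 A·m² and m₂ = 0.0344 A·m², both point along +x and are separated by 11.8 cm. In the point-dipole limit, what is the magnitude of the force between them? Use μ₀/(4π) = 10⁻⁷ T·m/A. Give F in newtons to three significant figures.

On-axis B of dipole 1: B = (μ₀/4π)·2m₁/r³. Force on dipole 2: F = m₂·dB/dr.
dB/dr = −(μ₀/4π)·6m₁/r⁴, so |F| = (μ₀/4π)·6m₁m₂/r⁴.
F = 6(10⁻⁷)(0.0241)(0.0344)/(0.118)⁴ = 2.566×10⁻⁶ N.

F ≈ 2.57×10⁻⁶ N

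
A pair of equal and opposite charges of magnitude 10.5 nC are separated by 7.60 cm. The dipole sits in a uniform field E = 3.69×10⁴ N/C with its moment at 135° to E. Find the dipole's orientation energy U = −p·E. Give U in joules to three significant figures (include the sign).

Dipole moment p = qd = (1.05×10⁻⁸ C)(0.0760 m) = 7.98×10⁻¹⁰ C·m.
U = −p·E = −pE cosθ.
U = −(7.98×10⁻¹⁰)(3.69×10⁴)·cos135° = 2.082×10⁻⁵ J.

U ≈ 2.08×10⁻⁵ J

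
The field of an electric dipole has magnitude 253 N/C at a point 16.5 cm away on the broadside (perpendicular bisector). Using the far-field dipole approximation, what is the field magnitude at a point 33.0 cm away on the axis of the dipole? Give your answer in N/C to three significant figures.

Dipole fields scale as 1/r³ in the far field.
The axial field is twice the equatorial field at the same r, so the geometry factor is 2/1.
E₂ = E₁ · (2/1) · (r₁/r₂)³ = 253 · 2 · (16.5/33.0)³.
(r₁/r₂)³ = (0.5)³ = 0.125.
E₂ ≈ 63.25 N/C.

E ≈ 63.2 N/C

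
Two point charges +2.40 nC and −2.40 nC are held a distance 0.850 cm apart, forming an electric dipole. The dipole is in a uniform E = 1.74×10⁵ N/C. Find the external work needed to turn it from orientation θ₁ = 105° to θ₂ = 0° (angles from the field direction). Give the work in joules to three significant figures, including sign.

W ≈ -4.47×10⁻⁶ J

Dipole moment p = qd = (2.40×10⁻⁹ C)(0.00850 m) = 2.04×10⁻¹¹ C·m.
W_ext = ΔU = U(θ₂) − U(θ₁) = −pE cosθ₂ − (−pE cosθ₁) = pE(cosθ₁ − cosθ₂).
W = (2.04×10⁻¹¹)(1.74×10⁵)·(cos105° − cos0°) = (3.550×10⁻⁶)·(-1.2588) = -4.468×10⁻⁶ J.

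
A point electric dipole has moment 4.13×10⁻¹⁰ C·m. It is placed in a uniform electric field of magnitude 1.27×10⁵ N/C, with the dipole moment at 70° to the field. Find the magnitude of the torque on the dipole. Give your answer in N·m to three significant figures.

τ ≈ 4.93×10⁻⁵ N·m

Torque on an electric dipole: τ = pE sinθ.
τ = (4.13×10⁻¹⁰)(1.27×10⁵)·sin70° = 4.929×10⁻⁵ N·m.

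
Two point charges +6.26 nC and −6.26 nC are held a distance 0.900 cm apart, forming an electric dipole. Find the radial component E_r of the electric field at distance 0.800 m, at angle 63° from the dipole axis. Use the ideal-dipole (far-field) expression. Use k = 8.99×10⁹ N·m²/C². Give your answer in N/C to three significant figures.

E_r ≈ 0.898 N/C

Dipole moment p = qd = (6.26×10⁻⁹ C)(0.00900 m) = 5.634×10⁻¹¹ C·m.
For a dipole, E_r = (2kp cosθ)/r³.
kp/r³ = (8.99×10⁹)(5.634×10⁻¹¹)/(0.800)³ = 0.9893 N/C.
E_r = 2·0.9893·cos63° = 0.8982 N/C.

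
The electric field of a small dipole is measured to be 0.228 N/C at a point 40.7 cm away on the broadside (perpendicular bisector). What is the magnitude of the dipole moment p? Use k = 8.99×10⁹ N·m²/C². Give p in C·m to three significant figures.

In the equatorial plane E = kp/r³, so p = Er³/(k).
p = (0.228)·(0.407)³ / (8.99×10⁹) = 1.710×10⁻¹² C·m.

p ≈ 1.71×10⁻¹² C·m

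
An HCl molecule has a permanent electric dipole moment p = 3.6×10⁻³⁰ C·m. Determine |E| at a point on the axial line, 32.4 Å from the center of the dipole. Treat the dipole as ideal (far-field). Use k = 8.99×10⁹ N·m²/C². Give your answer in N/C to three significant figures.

E ≈ 1.90×10⁶ N/C

On the dipole axis E = 2kp/r³.
E = 2·(8.99×10⁹)(3.60×10⁻³⁰) / (3.24×10⁻⁹)³ = 1.903×10⁶ N/C.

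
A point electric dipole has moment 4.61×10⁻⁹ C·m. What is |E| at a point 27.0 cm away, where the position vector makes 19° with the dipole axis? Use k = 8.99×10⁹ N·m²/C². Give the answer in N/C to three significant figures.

At angle θ the dipole field magnitude is E = (kp/r³)·√(1 + 3cos²θ).
kp/r³ = (8.99×10⁹)(4.61×10⁻⁹) / (0.270)³ = 2106 N/C.
√(1 + 3cos²19°) = √(1 + 3·0.8940) = √3.6820 ≈ 1.9189.
E ≈ 2106 × 1.919 = 4040 N/C.

E ≈ 4040 N/C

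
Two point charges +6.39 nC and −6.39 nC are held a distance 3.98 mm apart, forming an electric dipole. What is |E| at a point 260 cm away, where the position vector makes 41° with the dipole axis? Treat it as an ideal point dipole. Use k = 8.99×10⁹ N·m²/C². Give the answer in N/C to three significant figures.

E ≈ 0.0214 N/C

Dipole moment p = qd = (6.39×10⁻⁹ C)(0.00398 m) = 2.543×10⁻¹¹ C·m.
At angle θ the dipole field magnitude is E = (kp/r³)·√(1 + 3cos²θ).
kp/r³ = (8.99×10⁹)(2.543×10⁻¹¹) / (2.60)³ = 0.01301 N/C.
√(1 + 3cos²41°) = √(1 + 3·0.5696) = √2.7088 ≈ 1.6458.
E ≈ 0.01301 × 1.646 = 0.02141 N/C.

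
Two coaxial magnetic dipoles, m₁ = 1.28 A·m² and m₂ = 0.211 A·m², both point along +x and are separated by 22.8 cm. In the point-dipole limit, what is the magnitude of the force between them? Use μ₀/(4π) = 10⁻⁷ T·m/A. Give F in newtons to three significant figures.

On-axis B of dipole 1: B = (μ₀/4π)·2m₁/r³. Force on dipole 2: F = m₂·dB/dr.
dB/dr = −(μ₀/4π)·6m₁/r⁴, so |F| = (μ₀/4π)·6m₁m₂/r⁴.
F = 6(10⁻⁷)(1.28)(0.211)/(0.228)⁴ = 5.997×10⁻⁵ N.

F ≈ 6.00×10⁻⁵ N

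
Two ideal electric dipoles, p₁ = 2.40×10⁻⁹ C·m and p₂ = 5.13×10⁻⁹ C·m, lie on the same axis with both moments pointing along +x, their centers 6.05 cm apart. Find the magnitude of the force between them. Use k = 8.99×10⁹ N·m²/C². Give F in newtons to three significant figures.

On-axis field of dipole 1 at distance r: E = 2kp₁/r³. Force on dipole 2 is F = p₂·dE/dr (gradient along axis).
dE/dr = −6kp₁/r⁴, so |F| = 6kp₁p₂/r⁴ (attractive for aligned moments).
F = 6(8.99×10⁹)(2.40×10⁻⁹)(5.13×10⁻⁹)/(0.0605)⁴ = 0.04957 N.

F ≈ 0.0496 N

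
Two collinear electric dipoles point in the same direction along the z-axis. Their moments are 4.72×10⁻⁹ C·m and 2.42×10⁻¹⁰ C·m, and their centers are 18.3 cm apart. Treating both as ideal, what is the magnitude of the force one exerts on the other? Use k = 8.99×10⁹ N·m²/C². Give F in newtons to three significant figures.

On-axis field of dipole 1 at distance r: E = 2kp₁/r³. Force on dipole 2 is F = p₂·dE/dr (gradient along axis).
dE/dr = −6kp₁/r⁴, so |F| = 6kp₁p₂/r⁴ (attractive for aligned moments).
F = 6(8.99×10⁹)(4.72×10⁻⁹)(2.42×10⁻¹⁰)/(0.183)⁴ = 5.494×10⁻⁵ N.

F ≈ 5.49×10⁻⁵ N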